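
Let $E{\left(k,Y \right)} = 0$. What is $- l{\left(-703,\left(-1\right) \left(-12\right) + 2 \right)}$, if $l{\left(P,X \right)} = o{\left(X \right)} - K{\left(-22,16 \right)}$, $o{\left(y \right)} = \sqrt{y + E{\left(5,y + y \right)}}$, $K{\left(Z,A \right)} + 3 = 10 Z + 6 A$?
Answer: $-127 - \sqrt{14} \approx -130.74$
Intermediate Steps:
$K{\left(Z,A \right)} = -3 + 6 A + 10 Z$ ($K{\left(Z,A \right)} = -3 + \left(10 Z + 6 A\right) = -3 + \left(6 A + 10 Z\right) = -3 + 6 A + 10 Z$)
$o{\left(y \right)} = \sqrt{y}$ ($o{\left(y \right)} = \sqrt{y + 0} = \sqrt{y}$)
$l{\left(P,X \right)} = 127 + \sqrt{X}$ ($l{\left(P,X \right)} = \sqrt{X} - \left(-3 + 6 \cdot 16 + 10 \left(-22\right)\right) = \sqrt{X} - \left(-3 + 96 - 220\right) = \sqrt{X} - -127 = \sqrt{X} + 127 = 127 + \sqrt{X}$)
$- l{\left(-703,\left(-1\right) \left(-12\right) + 2 \right)} = - (127 + \sqrt{\left(-1\right) \left(-12\right) + 2}) = - (127 + \sqrt{12 + 2}) = - (127 + \sqrt{14}) = -127 - \sqrt{14}$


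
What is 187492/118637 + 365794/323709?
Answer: 104089550606/38403864633 ≈ 2.7104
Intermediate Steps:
187492/118637 + 365794/323709 = 104089550606/38403864633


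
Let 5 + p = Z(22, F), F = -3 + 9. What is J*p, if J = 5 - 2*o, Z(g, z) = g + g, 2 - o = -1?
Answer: -39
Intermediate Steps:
o = 3 (o = 2 - 1*(-1) = 2 + 1 = 3)
F = 6
Z(g, z) = 2*g
p = 39 (p = -5 + 2*22 = -5 + 44 = 39)
J = -1 (J = 5 - 2*3 = 5 - 6 = -1)
J*p = -1*39 = -39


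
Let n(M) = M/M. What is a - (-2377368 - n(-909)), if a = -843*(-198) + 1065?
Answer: 2545348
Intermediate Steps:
a = 167979 (a = 166914 + 1065 = 167979)
n(M) = 1
a - (-2377368 - n(-909)) = 167979 - (-2377368 - 1*1) = 167979 - (-2377368 - 1) = 167979 - 1*(-2377369) = 167979 + 2377369 = 2545348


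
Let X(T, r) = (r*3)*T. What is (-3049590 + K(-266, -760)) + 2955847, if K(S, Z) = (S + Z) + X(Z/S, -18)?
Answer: -664463/7 ≈ -94923.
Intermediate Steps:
X(T, r) = 3*T*r (X(T, r) = (3*r)*T = 3*T*r)
K(S, Z) = S + Z - 54*Z/S (K(S, Z) = (S + Z) + 3*(Z/S)*(-18) = (S + Z) - 54*Z/S = S + Z - 54*Z/S)
(-3049590 + K(-266, -760)) + 2955847 = (-3049590 + (-266 - 760 - 54*(-760)/(-266))) + 2955847 = (-3049590 + (-266 - 760 - 54*(-760)*(-1/266))) + 2955847 = (-3049590 + (-266 - 760 - 1080/7)) + 2955847 = (-3049590 - 8262/7) + 2955847 = -21355392/7 + 2955847 = -664463/7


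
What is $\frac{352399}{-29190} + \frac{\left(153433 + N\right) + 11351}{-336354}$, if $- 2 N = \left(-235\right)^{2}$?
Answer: $- \frac{13614983259}{1090908140} \approx -12.48$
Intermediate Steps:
$N = - \frac{55225}{2}$ ($N = - \frac{\left(-235\right)^{2}}{2} = \left(- \frac{1}{2}\right) 55225 = - \frac{55225}{2} \approx -27613.0$)
$\frac{352399}{-29190} + \frac{\left(153433 + N\right) + 11351}{-336354} = \frac{352399}{-29190} + \frac{\left(153433 - \frac{55225}{2}\right) + 11351}{-336354} = 352399 \left(- \frac{1}{29190}\right) + \left(\frac{251641}{2} + 11351\right) \left(- \frac{1}{336354}\right) = - \frac{352399}{29190} + \frac{274343}{2} \left(- \frac{1}{336354}\right) = - \frac{352399}{29190} - \frac{274343}{672708} = - \frac{13614983259}{1090908140}$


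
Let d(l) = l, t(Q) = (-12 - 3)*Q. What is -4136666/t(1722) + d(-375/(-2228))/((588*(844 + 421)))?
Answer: 32644814171741/203839408080 ≈ 160.15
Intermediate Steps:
t(Q) = -15*Q
-4136666/t(1722) + d(-375/(-2228))/((588*(844 + 421))) = -4136666/((-15*1722)) + (-375/(-2228))/((588*(844 + 421))) = -4136666/(-25830) + (-375*(-1/2228))/((588*1265)) = -4136666*(-1/25830) + (375/2228)/743820 = 2068333/12915 + (375/2228)*(1/743820) = 2068333/12915 + 25/110482064 = 32644814171741/203839408080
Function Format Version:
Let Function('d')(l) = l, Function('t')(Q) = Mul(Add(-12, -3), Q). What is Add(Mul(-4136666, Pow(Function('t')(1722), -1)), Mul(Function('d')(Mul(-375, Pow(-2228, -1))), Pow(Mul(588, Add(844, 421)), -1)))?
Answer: Rational(32644814171741, 203839408080) ≈ 160.15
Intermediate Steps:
Function('t')(Q) = Mul(-15, Q)
Add(Mul(-4136666, Pow(Function('t')(1722), -1)), Mul(Function('d')(Mul(-375, Pow(-2228, -1))), Pow(Mul(588, Add(844, 421)), -1))) = Add(Mul(-4136666, Pow(Mul(-15, 1722), -1)), Mul(Mul(-375, Pow(-2228, -1)), Pow(Mul(588, Add(844, 421)), -1))) = Add(Mul(-4136666, Pow(-25830, -1)), Mul(Mul(-375, Rational(-1, 2228)), Pow(Mul(588, 1265), -1))) = Add(Mul(-4136666, Rational(-1, 25830)), Mul(Rational(375, 2228), Pow(743820, -1))) = Add(Rational(2068333, 12915), Mul(Rational(375, 2228), Rational(1, 743820))) = Add(Rational(2068333, 12915), Rational(25, 110482064)) = Rational(32644814171741, 203839408080)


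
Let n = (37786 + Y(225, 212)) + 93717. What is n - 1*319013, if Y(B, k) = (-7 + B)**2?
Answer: -139986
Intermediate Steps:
n = 179027 (n = (37786 + (-7 + 225)**2) + 93717 = (37786 + 218**2) + 93717 = (37786 + 47524) + 93717 = 85310 + 93717 = 179027)
n - 1*319013 = 179027 - 1*319013 = 179027 - 319013 = -139986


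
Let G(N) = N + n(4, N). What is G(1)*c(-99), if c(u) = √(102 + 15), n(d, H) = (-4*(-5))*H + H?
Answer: 66*√13 ≈ 237.97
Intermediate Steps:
n(d, H) = 21*H (n(d, H) = 20*H + H = 21*H)
G(N) = 22*N (G(N) = N + 21*N = 22*N)
c(u) = 3*√13 (c(u) = √117 = 3*√13)
G(1)*c(-99) = (22*1)*(3*√13) = 22*(3*√13) = 66*√13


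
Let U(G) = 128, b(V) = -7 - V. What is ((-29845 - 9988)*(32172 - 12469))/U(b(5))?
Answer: -784829599/128 ≈ -6.1315e+6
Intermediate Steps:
((-29845 - 9988)*(32172 - 12469))/U(b(5)) = ((-29845 - 9988)*(32172 - 12469))/128 = -39833*19703*(1/128) = -784829599*1/128 = -784829599/128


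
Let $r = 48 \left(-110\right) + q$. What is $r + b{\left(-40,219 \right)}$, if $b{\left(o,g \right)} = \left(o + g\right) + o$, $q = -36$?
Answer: $-5177$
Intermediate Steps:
$b{\left(o,g \right)} = g + 2 o$ ($b{\left(o,g \right)} = \left(g + o\right) + o = g + 2 o$)
$r = -5316$ ($r = 48 \left(-110\right) - 36 = -5280 - 36 = -5316$)
$r + b{\left(-40,219 \right)} = -5316 + \left(219 + 2 \left(-40\right)\right) = -5316 + \left(219 - 80\right) = -5316 + 139 = -5177$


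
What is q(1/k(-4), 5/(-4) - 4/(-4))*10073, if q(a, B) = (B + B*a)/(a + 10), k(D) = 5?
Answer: -10073/34 ≈ -296.26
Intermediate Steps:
q(a, B) = (B + B*a)/(10 + a)
q(1/k(-4), 5/(-4) - 4/(-4))*10073 = ((5/(-4) - 4/(-4))*(1 + 1/5)/(10 + 1/5))*10073 = ((5*(-¼) - 4*(-¼))*(1 + ⅕)/(10 + ⅕))*10073 = ((-5/4 + 1)*(6/5)/(51/5))*10073 = -¼*5/51*6/5*10073 = -1/34*10073 = -10073/34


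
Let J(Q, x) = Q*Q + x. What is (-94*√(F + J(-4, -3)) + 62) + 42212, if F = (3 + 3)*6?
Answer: 41616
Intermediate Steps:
J(Q, x) = x + Q² (J(Q, x) = Q² + x = x + Q²)
F = 36 (F = 6*6 = 36)
(-94*√(F + J(-4, -3)) + 62) + 42212 = (-94*√(36 + (-3 + (-4)²)) + 62) + 42212 = (-94*√(36 + (-3 + 16)) + 62) + 42212 = (-94*√(36 + 13) + 62) + 42212 = (-94*√49 + 62) + 42212 = (-94*7 + 62) + 42212 = (-658 + 62) + 42212 = -596 + 42212 = 41616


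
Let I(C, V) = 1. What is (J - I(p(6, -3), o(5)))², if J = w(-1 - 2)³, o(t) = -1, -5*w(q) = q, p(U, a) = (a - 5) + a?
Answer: 9604/15625 ≈ 0.61466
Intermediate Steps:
p(U, a) = -5 + 2*a (p(U, a) = (-5 + a) + a = -5 + 2*a)
w(q) = -q/5
J = 27/125 (J = (-(-1 - 2)/5)³ = (-⅕*(-3))³ = (⅗)³ = 27/125 ≈ 0.21600)
(J - I(p(6, -3), o(5)))² = (27/125 - 1*1)² = (27/125 - 1)² = (-98/125)² = 9604/15625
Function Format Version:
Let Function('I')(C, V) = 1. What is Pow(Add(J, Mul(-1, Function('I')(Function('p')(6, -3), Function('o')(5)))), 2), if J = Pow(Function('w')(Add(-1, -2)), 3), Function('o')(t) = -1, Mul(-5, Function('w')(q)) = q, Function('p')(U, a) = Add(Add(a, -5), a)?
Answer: Rational(9604, 15625) ≈ 0.61466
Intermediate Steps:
Function('p')(U, a) = Add(-5, Mul(2, a)) (Function('p')(U, a) = Add(Add(-5, a), a) = Add(-5, Mul(2, a)))
Function('w')(q) = Mul(Rational(-1, 5), q)
J = Rational(27, 125) (J = Pow(Mul(Rational(-1, 5), Add(-1, -2)), 3) = Pow(Mul(Rational(-1, 5), -3), 3) = Pow(Rational(3, 5), 3) = Rational(27, 125) ≈ 0.21600)
Pow(Add(J, Mul(-1, Function('I')(Function('p')(6, -3), Function('o')(5)))), 2) = Pow(Add(Rational(27, 125), Mul(-1, 1)), 2) = Pow(Add(Rational(27, 125), -1), 2) = Pow(Rational(-98, 125), 2) = Rational(9604, 15625)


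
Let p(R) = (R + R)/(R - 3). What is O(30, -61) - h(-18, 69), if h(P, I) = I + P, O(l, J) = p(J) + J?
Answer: -3523/32 ≈ -110.09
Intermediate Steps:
p(R) = 2*R/(-3 + R) (p(R) = (2*R)/(-3 + R) = 2*R/(-3 + R))
O(l, J) = J + 2*J/(-3 + J) (O(l, J) = 2*J/(-3 + J) + J = J + 2*J/(-3 + J))
O(30, -61) - h(-18, 69) = -61*(-1 - 61)/(-3 - 61) - (69 - 18) = -61*(-62)/(-64) - 1*51 = -61*(-1/64)*(-62) - 51 = -1891/32 - 51 = -3523/32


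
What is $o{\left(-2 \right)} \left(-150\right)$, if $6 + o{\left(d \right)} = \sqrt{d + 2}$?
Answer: $900$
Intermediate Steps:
$o{\left(d \right)} = -6 + \sqrt{2 + d}$ ($o{\left(d \right)} = -6 + \sqrt{d + 2} = -6 + \sqrt{2 + d}$)
$o{\left(-2 \right)} \left(-150\right) = \left(-6 + \sqrt{2 - 2}\right) \left(-150\right) = \left(-6 + \sqrt{0}\right) \left(-150\right) = \left(-6 + 0\right) \left(-150\right) = \left(-6\right) \left(-150\right) = 900$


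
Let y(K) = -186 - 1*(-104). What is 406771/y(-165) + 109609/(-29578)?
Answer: -3010115144/606349 ≈ -4964.3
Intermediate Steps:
y(K) = -82 (y(K) = -186 + 104 = -82)
406771/y(-165) + 109609/(-29578) = 406771/(-82) + 109609/(-29578) = 406771*(-1/82) + 109609*(-1/29578) = -406771/82 - 109609/29578 = -3010115144/606349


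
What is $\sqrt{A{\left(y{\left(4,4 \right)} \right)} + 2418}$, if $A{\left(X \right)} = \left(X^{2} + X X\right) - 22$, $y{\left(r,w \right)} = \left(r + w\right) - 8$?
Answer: $2 \sqrt{599} \approx 48.949$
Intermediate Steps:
$y{\left(r,w \right)} = -8 + r + w$
$A{\left(X \right)} = -22 + 2 X^{2}$ ($A{\left(X \right)} = \left(X^{2} + X^{2}\right) - 22 = 2 X^{2} - 22 = -22 + 2 X^{2}$)
$\sqrt{A{\left(y{\left(4,4 \right)} \right)} + 2418} = \sqrt{\left(-22 + 2 \left(-8 + 4 + 4\right)^{2}\right) + 2418} = \sqrt{\left(-22 + 2 \cdot 0^{2}\right) + 2418} = \sqrt{\left(-22 + 2 \cdot 0\right) + 2418} = \sqrt{\left(-22 + 0\right) + 2418} = \sqrt{-22 + 2418} = \sqrt{2396} = 2 \sqrt{599}$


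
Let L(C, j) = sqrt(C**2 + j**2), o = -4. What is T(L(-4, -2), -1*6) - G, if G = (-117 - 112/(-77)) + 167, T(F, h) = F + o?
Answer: -610/11 + 2*sqrt(5) ≈ -50.982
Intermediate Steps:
T(F, h) = -4 + F (T(F, h) = F - 4 = -4 + F)
G = 566/11 (G = (-117 - 112*(-1/77)) + 167 = (-117 + 16/11) + 167 = -1271/11 + 167 = 566/11 ≈ 51.455)
T(L(-4, -2), -1*6) - G = (-4 + sqrt((-4)**2 + (-2)**2)) - 1*566/11 = (-4 + sqrt(16 + 4)) - 566/11 = (-4 + sqrt(20)) - 566/11 = (-4 + 2*sqrt(5)) - 566/11 = -610/11 + 2*sqrt(5)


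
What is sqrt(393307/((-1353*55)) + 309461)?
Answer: 8*sqrt(221286100155)/6765 ≈ 556.29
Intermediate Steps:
sqrt(393307/((-1353*55)) + 309461) = sqrt(393307/(-74415) + 309461) = sqrt(393307*(-1/74415) + 309461) = sqrt(-393307/74415 + 309461) = sqrt(23028147008/74415) = 8*sqrt(221286100155)/6765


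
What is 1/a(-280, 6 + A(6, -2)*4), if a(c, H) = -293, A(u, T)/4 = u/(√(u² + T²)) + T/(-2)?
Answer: -1/293 ≈ -0.0034130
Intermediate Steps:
A(u, T) = -2*T + 4*u/√(T² + u²) (A(u, T) = 4*(u/(√(u² + T²)) + T/(-2)) = 4*(u/(√(T² + u²)) + T*(-½)) = 4*(u/√(T² + u²) - T/2) = 4*(-T/2 + u/√(T² + u²)) = -2*T + 4*u/√(T² + u²))
1/a(-280, 6 + A(6, -2)*4) = 1/(-293) = -1/293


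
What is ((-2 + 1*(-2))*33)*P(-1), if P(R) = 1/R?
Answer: 132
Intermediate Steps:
((-2 + 1*(-2))*33)*P(-1) = ((-2 + 1*(-2))*33)/(-1) = ((-2 - 2)*33)*(-1) = -4*33*(-1) = -132*(-1) = 132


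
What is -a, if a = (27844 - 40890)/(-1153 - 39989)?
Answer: -6523/20571 ≈ -0.31710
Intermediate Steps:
a = 6523/20571 (a = -13046/(-41142) = -13046*(-1/41142) = 6523/20571 ≈ 0.31710)
-a = -1*6523/20571 = -6523/20571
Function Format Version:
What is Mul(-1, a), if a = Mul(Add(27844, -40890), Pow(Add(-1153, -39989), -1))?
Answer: Rational(-6523, 20571) ≈ -0.31710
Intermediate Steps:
a = Rational(6523, 20571) (a = Mul(-13046, Pow(-41142, -1)) = Mul(-13046, Rational(-1, 41142)) = Rational(6523, 20571) ≈ 0.31710)
Mul(-1, a) = Mul(-1, Rational(6523, 20571)) = Rational(-6523, 20571)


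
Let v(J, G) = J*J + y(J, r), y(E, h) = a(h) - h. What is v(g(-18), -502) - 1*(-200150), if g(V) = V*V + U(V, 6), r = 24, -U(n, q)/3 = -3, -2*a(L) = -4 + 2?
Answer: 311016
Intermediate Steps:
a(L) = 1 (a(L) = -(-4 + 2)/2 = -½*(-2) = 1)
U(n, q) = 9 (U(n, q) = -3*(-3) = 9)
y(E, h) = 1 - h
g(V) = 9 + V² (g(V) = V*V + 9 = V² + 9 = 9 + V²)
v(J, G) = -23 + J² (v(J, G) = J*J + (1 - 1*24) = J² + (1 - 24) = J² - 23 = -23 + J²)
v(g(-18), -502) - 1*(-200150) = (-23 + (9 + (-18)²)²) - 1*(-200150) = (-23 + (9 + 324)²) + 200150 = (-23 + 333²) + 200150 = (-23 + 110889) + 200150 = 110866 + 200150 = 311016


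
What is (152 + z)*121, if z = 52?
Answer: 24684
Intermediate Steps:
(152 + z)*121 = (152 + 52)*121 = 204*121 = 24684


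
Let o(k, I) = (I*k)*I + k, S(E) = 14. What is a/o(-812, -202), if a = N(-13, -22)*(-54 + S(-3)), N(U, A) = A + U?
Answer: -10/236669 ≈ -4.2253e-5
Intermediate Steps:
a = 1400 (a = (-22 - 13)*(-54 + 14) = -35*(-40) = 1400)
o(k, I) = k + k*I**2 (o(k, I) = k*I**2 + k = k + k*I**2)
a/o(-812, -202) = 1400/((-812*(1 + (-202)**2))) = 1400/((-812*(1 + 40804))) = 1400/((-812*40805)) = 1400/(-33133660) = 1400*(-1/33133660) = -10/236669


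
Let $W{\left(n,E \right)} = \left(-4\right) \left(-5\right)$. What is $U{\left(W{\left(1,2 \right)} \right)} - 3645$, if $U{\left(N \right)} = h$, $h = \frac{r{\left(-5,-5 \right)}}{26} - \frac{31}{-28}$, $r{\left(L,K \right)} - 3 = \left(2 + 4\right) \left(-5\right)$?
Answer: $- \frac{1326755}{364} \approx -3644.9$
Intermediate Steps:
$r{\left(L,K \right)} = -27$ ($r{\left(L,K \right)} = 3 + \left(2 + 4\right) \left(-5\right) = 3 + 6 \left(-5\right) = 3 - 30 = -27$)
$W{\left(n,E \right)} = 20$
$h = \frac{25}{364}$ ($h = - \frac{27}{26} - \frac{31}{-28} = \left(-27\right) \frac{1}{26} - - \frac{31}{28} = - \frac{27}{26} + \frac{31}{28} = \frac{25}{364} \approx 0.068681$)
$U{\left(N \right)} = \frac{25}{364}$
$U{\left(W{\left(1,2 \right)} \right)} - 3645 = \frac{25}{364} - 3645 = - \frac{1326755}{364}$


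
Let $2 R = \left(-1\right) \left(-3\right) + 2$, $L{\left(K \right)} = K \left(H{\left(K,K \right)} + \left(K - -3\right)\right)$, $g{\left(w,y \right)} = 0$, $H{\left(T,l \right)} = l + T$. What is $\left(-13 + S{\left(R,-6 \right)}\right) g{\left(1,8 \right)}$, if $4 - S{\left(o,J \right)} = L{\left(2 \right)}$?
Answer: $0$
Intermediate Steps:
$H{\left(T,l \right)} = T + l$
$L{\left(K \right)} = K \left(3 + 3 K\right)$ ($L{\left(K \right)} = K \left(\left(K + K\right) + \left(K - -3\right)\right) = K \left(2 K + \left(K + 3\right)\right) = K \left(2 K + \left(3 + K\right)\right) = K \left(3 + 3 K\right)$)
$R = \frac{5}{2}$ ($R = \frac{\left(-1\right) \left(-3\right) + 2}{2} = \frac{3 + 2}{2} = \frac{1}{2} \cdot 5 = \frac{5}{2} \approx 2.5$)
$S{\left(o,J \right)} = -14$ ($S{\left(o,J \right)} = 4 - 3 \cdot 2 \left(1 + 2\right) = 4 - 3 \cdot 2 \cdot 3 = 4 - 18 = -14$)
$\left(-13 + S{\left(R,-6 \right)}\right) g{\left(1,8 \right)} = \left(-13 - 14\right) 0 = \left(-27\right) 0 = 0$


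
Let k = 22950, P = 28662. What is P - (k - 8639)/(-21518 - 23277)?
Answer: 1283928601/44795 ≈ 28662.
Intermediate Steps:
P - (k - 8639)/(-21518 - 23277) = 28662 - (22950 - 8639)/(-21518 - 23277) = 28662 - 14311/(-44795) = 28662 - 14311*(-1)/44795 = 28662 - 1*(-14311/44795) = 28662 + 14311/44795 = 1283928601/44795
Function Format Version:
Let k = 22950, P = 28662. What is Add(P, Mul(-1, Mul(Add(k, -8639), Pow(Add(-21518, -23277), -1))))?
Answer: Rational(1283928601, 44795) ≈ 28662.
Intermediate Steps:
Add(P, Mul(-1, Mul(Add(k, -8639), Pow(Add(-21518, -23277), -1)))) = Add(28662, Mul(-1, Mul(Add(22950, -8639), Pow(Add(-21518, -23277), -1)))) = Add(28662, Mul(-1, Mul(14311, Pow(-44795, -1)))) = Add(28662, Mul(-1, Mul(14311, Rational(-1, 44795)))) = Add(28662, Mul(-1, Rational(-14311, 44795))) = Add(28662, Rational(14311, 44795)) = Rational(1283928601, 44795)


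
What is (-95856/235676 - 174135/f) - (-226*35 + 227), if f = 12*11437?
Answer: 20704444864969/2695426412 ≈ 7681.3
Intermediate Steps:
f = 137244
(-95856/235676 - 174135/f) - (-226*35 + 227) = (-95856/235676 - 174135/137244) - (-226*35 + 227) = (-95856*1/235676 - 174135*1/137244) - (-7910 + 227) = (-23964/58919 - 58045/45748) - 1*(-7683) = -4516258427/2695426412 + 7683 = 20704444864969/2695426412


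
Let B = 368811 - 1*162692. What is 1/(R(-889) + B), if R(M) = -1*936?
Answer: 1/205183 ≈ 4.8737e-6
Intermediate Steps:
R(M) = -936
B = 206119 (B = 368811 - 162692 = 206119)
1/(R(-889) + B) = 1/(-936 + 206119) = 1/205183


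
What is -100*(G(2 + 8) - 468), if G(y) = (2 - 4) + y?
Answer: 46000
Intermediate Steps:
G(y) = -2 + y
-100*(G(2 + 8) - 468) = -100*((-2 + (2 + 8)) - 468) = -100*((-2 + 10) - 468) = -100*(8 - 468) = -100*(-460) = 46000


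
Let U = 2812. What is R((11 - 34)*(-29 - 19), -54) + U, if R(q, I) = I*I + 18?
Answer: 5746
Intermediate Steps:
R(q, I) = 18 + I² (R(q, I) = I² + 18 = 18 + I²)
R((11 - 34)*(-29 - 19), -54) + U = (18 + (-54)²) + 2812 = (18 + 2916) + 2812 = 2934 + 2812 = 5746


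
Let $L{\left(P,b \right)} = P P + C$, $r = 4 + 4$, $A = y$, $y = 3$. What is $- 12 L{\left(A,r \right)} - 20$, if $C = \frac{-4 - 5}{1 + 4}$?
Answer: $- \frac{532}{5} \approx -106.4$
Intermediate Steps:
$C = - \frac{9}{5} \approx -1.8$
$A = 3$
$r = 8$
$L{\left(P,b \right)} = - \frac{9}{5} + P^{2}$ ($L{\left(P,b \right)} = P P - \frac{9}{5} = P^{2} - \frac{9}{5} = - \frac{9}{5} + P^{2}$)
$- 12 L{\left(A,r \right)} - 20 = - 12 \left(- \frac{9}{5} + 3^{2}\right) - 20 = - 12 \left(- \frac{9}{5} + 9\right) - 20 = \left(-12\right) \frac{36}{5} - 20 = - \frac{432}{5} - 20 = - \frac{532}{5}$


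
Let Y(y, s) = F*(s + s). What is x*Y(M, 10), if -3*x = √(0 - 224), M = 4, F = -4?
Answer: 320*I*√14/3 ≈ 399.11*I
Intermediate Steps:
x = -4*I*√14/3 (x = -√(0 - 224)/3 = -4*I*√14/3 ≈ -4.9889*I)
Y(y, s) = -8*s (Y(y, s) = -4*(s + s) = -8*s)
x*Y(M, 10) = (-4*I*√14/3)*(-8*10) = -4*I*√14/3*(-80) = 320*I*√14/3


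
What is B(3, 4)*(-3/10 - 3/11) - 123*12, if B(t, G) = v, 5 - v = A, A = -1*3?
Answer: -81432/55 ≈ -1480.6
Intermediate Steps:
A = -3
v = 8 (v = 5 - 1*(-3) = 5 + 3 = 8)
B(t, G) = 8
B(3, 4)*(-3/10 - 3/11) - 123*12 = 8*(-3/10 - 3/11) - 123*12 = 8*(-3*1/10 - 3*1/11) - 1476 = 8*(-3/10 - 3/11) - 1476 = 8*(-63/110) - 1476 = -252/55 - 1476 = -81432/55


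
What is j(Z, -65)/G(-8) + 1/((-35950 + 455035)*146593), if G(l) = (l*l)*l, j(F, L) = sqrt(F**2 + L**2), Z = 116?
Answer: 1/61434927405 - sqrt(17681)/512 ≈ -0.25971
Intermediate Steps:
G(l) = l**3 (G(l) = l**2*l = l**3)
j(Z, -65)/G(-8) + 1/((-35950 + 455035)*146593) = sqrt(116**2 + (-65)**2)/((-8)**3) + 1/((-35950 + 455035)*146593) = sqrt(13456 + 4225)/(-512) + (1/146593)/419085 = sqrt(17681)*(-1/512) + (1/419085)*(1/146593) = -sqrt(17681)/512 + 1/61434927405 = 1/61434927405 - sqrt(17681)/512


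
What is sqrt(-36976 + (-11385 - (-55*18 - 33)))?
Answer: I*sqrt(47338) ≈ 217.57*I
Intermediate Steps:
sqrt(-36976 + (-11385 - (-55*18 - 33))) = sqrt(-36976 + (-11385 - (-990 - 33))) = sqrt(-36976 + (-11385 - 1*(-1023))) = sqrt(-36976 + (-11385 + 1023)) = sqrt(-36976 - 10362) = sqrt(-47338) = I*sqrt(47338)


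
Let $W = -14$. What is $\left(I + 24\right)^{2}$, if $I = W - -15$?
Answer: $625$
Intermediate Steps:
$I = 1$ ($I = -14 - -15 = -14 + 15 = 1$)
$\left(I + 24\right)^{2} = \left(1 + 24\right)^{2} = 25^{2} = 625$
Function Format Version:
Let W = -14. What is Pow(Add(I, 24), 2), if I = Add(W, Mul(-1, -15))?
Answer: 625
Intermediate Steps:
I = 1 (I = Add(-14, Mul(-1, -15)) = Add(-14, 15) = 1)
Pow(Add(I, 24), 2) = Pow(Add(1, 24), 2) = Pow(25, 2) = 625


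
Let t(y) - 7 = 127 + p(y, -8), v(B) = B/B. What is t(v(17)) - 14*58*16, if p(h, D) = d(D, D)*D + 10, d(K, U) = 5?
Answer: -12888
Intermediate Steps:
v(B) = 1
p(h, D) = 10 + 5*D (p(h, D) = 5*D + 10 = 10 + 5*D)
t(y) = 104 (t(y) = 7 + (127 + (10 + 5*(-8))) = 7 + (127 + (10 - 40)) = 7 + (127 - 30) = 7 + 97 = 104)
t(v(17)) - 14*58*16 = 104 - 14*58*16 = 104 - 812*16 = 104 - 12992 = -12888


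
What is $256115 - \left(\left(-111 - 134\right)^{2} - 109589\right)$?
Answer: $305679$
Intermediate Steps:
$256115 - \left(\left(-111 - 134\right)^{2} - 109589\right) = 256115 - \left(\left(-245\right)^{2} - 109589\right) = 256115 - \left(60025 - 109589\right) = 256115 - -49564 = 256115 + 49564 = 305679$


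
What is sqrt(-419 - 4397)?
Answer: 4*I*sqrt(301) ≈ 69.397*I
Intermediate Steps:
sqrt(-419 - 4397) = sqrt(-4816) = 4*I*sqrt(301)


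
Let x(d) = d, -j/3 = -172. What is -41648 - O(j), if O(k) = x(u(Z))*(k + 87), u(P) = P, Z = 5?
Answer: -44663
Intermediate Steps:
j = 516 (j = -3*(-172) = 516)
O(k) = 435 + 5*k (O(k) = 5*(k + 87) = 5*(87 + k) = 435 + 5*k)
-41648 - O(j) = -41648 - (435 + 5*516) = -41648 - (435 + 2580) = -41648 - 1*3015 = -41648 - 3015 = -44663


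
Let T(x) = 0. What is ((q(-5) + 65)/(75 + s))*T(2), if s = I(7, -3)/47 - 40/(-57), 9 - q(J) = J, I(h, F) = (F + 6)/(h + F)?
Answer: 0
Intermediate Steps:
I(h, F) = (6 + F)/(F + h)
q(J) = 9 - J
s = 7691/10716 (s = ((6 - 3)/(-3 + 7))/47 - 40/(-57) = (3/4)*(1/47) - 40*(-1/57) = ((¼)*3)*(1/47) + 40/57 = (¾)*(1/47) + 40/57 = 3/188 + 40/57 = 7691/10716 ≈ 0.71771)
((q(-5) + 65)/(75 + s))*T(2) = (((9 - 1*(-5)) + 65)/(75 + 7691/10716))*0 = (((9 + 5) + 65)/(811391/10716))*0 = ((14 + 65)*(10716/811391))*0 = (79*(10716/811391))*0 = (846564/811391)*0 = 0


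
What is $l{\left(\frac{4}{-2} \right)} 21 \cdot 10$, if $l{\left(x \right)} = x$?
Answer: $-420$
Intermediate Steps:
$l{\left(\frac{4}{-2} \right)} 21 \cdot 10 = \frac{4}{-2} \cdot 21 \cdot 10 = 4 \left(- \frac{1}{2}\right) 21 \cdot 10 = \left(-2\right) 21 \cdot 10 = \left(-42\right) 10 = -420$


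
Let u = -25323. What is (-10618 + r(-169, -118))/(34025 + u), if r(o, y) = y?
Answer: -5368/4351 ≈ -1.2337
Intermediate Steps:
(-10618 + r(-169, -118))/(34025 + u) = (-10618 - 118)/(34025 - 25323) = -10736/8702 = -10736*1/8702 = -5368/4351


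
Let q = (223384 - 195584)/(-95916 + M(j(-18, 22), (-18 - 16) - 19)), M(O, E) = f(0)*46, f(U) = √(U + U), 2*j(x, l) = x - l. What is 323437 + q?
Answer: 7755688873/23979 ≈ 3.2344e+5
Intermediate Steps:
j(x, l) = x/2 - l/2 (j(x, l) = (x - l)/2 = x/2 - l/2)
f(U) = √2*√U (f(U) = √(2*U) = √2*√U)
M(O, E) = 0 (M(O, E) = (√2*√0)*46 = (√2*0)*46 = 0*46 = 0)
q = -6950/23979 (q = (223384 - 195584)/(-95916 + 0) = 27800/(-95916) = 27800*(-1/95916) = -6950/23979 ≈ -0.28984)
323437 + q = 323437 - 6950/23979 = 7755688873/23979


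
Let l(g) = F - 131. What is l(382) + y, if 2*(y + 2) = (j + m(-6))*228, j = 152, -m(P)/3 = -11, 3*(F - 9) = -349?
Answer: 62549/3 ≈ 20850.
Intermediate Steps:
F = -322/3 (F = 9 + (1/3)*(-349) = 9 - 349/3 = -322/3 ≈ -107.33)
m(P) = 33 (m(P) = -3*(-11) = 33)
l(g) = -715/3 (l(g) = -322/3 - 131 = -715/3)
y = 21088 (y = -2 + ((152 + 33)*228)/2 = -2 + (185*228)/2 = -2 + (1/2)*42180 = -2 + 21090 = 21088)
l(382) + y = -715/3 + 21088 = 62549/3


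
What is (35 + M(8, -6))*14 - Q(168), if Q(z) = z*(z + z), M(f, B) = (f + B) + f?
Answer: -55818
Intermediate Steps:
M(f, B) = B + 2*f (M(f, B) = (B + f) + f = B + 2*f)
Q(z) = 2*z² (Q(z) = z*(2*z) = 2*z²)
(35 + M(8, -6))*14 - Q(168) = (35 + (-6 + 2*8))*14 - 2*168² = (35 + (-6 + 16))*14 - 2*28224 = (35 + 10)*14 - 1*56448 = 45*14 - 56448 = 630 - 56448 = -55818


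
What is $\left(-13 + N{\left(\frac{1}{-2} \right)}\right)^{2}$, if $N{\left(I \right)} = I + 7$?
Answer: $\frac{169}{4} \approx 42.25$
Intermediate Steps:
$N{\left(I \right)} = 7 + I$
$\left(-13 + N{\left(\frac{1}{-2} \right)}\right)^{2} = \left(-13 + \left(7 + \frac{1}{-2}\right)\right)^{2} = \left(-13 + \left(7 - \frac{1}{2}\right)\right)^{2} = \left(-13 + \frac{13}{2}\right)^{2} = \left(- \frac{13}{2}\right)^{2} = \frac{169}{4}$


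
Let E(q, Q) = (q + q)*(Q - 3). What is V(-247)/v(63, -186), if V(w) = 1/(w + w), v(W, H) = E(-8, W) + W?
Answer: 1/443118 ≈ 2.2567e-6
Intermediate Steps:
E(q, Q) = 2*q*(-3 + Q) (E(q, Q) = (2*q)*(-3 + Q) = 2*q*(-3 + Q))
v(W, H) = 48 - 15*W (v(W, H) = 2*(-8)*(-3 + W) + W = (48 - 16*W) + W = 48 - 15*W)
V(w) = 1/(2*w)
V(-247)/v(63, -186) = ((½)/(-247))/(48 - 15*63) = ((½)*(-1/247))/(48 - 945) = -1/494/(-897) = -1/494*(-1/897) = 1/443118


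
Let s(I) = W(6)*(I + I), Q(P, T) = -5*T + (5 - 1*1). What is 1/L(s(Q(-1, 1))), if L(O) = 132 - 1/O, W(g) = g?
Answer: 12/1585 ≈ 0.0075710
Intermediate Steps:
Q(P, T) = 4 - 5*T (Q(P, T) = -5*T + (5 - 1) = -5*T + 4 = 4 - 5*T)
s(I) = 12*I (s(I) = 6*(I + I) = 6*(2*I) = 12*I)
1/L(s(Q(-1, 1))) = 1/(132 - 1/(12*(4 - 5*1))) = 1/(132 - 1/(12*(4 - 5))) = 1/(132 - 1/(12*(-1))) = 1/(132 - 1/(-12)) = 1/(132 - 1*(-1/12)) = 1/(132 + 1/12) = 1/(1585/12) = 12/1585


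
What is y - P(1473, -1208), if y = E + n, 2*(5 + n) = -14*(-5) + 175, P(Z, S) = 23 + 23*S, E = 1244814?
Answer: 2545385/2 ≈ 1.2727e+6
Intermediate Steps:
n = 235/2 (n = -5 + (-14*(-5) + 175)/2 = -5 + (70 + 175)/2 = -5 + (1/2)*245 = -5 + 245/2 = 235/2 ≈ 117.50)
y = 2489863/2 (y = 1244814 + 235/2 = 2489863/2 ≈ 1.2449e+6)
y - P(1473, -1208) = 2489863/2 - (23 + 23*(-1208)) = 2489863/2 - (23 - 27784) = 2489863/2 - 1*(-27761) = 2489863/2 + 27761 = 2545385/2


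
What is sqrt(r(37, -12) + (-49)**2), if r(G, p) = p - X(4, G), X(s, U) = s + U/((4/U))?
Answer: sqrt(8171)/2 ≈ 45.197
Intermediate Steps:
X(s, U) = s + U**2/4 (X(s, U) = s + U*(U/4) = s + U**2/4)
r(G, p) = -4 + p - G**2/4 (r(G, p) = p - (4 + G**2/4) = p + (-4 - G**2/4) = -4 + p - G**2/4)
sqrt(r(37, -12) + (-49)**2) = sqrt((-4 - 12 - 1/4*37**2) + (-49)**2) = sqrt((-4 - 12 - 1/4*1369) + 2401) = sqrt((-4 - 12 - 1369/4) + 2401) = sqrt(-1433/4 + 2401) = sqrt(8171/4) = sqrt(8171)/2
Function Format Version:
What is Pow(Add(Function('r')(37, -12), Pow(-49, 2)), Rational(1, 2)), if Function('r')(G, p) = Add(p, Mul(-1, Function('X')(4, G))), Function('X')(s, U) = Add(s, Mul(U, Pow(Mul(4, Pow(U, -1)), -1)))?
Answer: Mul(Rational(1, 2), Pow(8171, Rational(1, 2))) ≈ 45.197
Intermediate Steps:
Function('X')(s, U) = Add(s, Mul(Rational(1, 4), Pow(U, 2))) (Function('X')(s, U) = Add(s, Mul(U, Mul(Rational(1, 4), U))) = Add(s, Mul(Rational(1, 4), Pow(U, 2))))
Function('r')(G, p) = Add(-4, p, Mul(Rational(-1, 4), Pow(G, 2))) (Function('r')(G, p) = Add(p, Mul(-1, Add(4, Mul(Rational(1, 4), Pow(G, 2))))) = Add(p, Add(-4, Mul(Rational(-1, 4), Pow(G, 2)))) = Add(-4, p, Mul(Rational(-1, 4), Pow(G, 2))))
Pow(Add(Function('r')(37, -12), Pow(-49, 2)), Rational(1, 2)) = Pow(Add(Add(-4, -12, Mul(Rational(-1, 4), Pow(37, 2))), Pow(-49, 2)), Rational(1, 2)) = Pow(Add(Add(-4, -12, Mul(Rational(-1, 4), 1369)), 2401), Rational(1, 2)) = Pow(Add(Add(-4, -12, Rational(-1369, 4)), 2401), Rational(1, 2)) = Pow(Add(Rational(-1433, 4), 2401), Rational(1, 2)) = Pow(Rational(8171, 4), Rational(1, 2)) = Mul(Rational(1, 2), Pow(8171, Rational(1, 2)))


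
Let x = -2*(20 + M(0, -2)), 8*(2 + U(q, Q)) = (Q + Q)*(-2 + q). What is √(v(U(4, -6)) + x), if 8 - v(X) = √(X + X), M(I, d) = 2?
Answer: √(-36 - I*√10) ≈ 0.26327 - 6.0058*I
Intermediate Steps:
U(q, Q) = -2 + Q*(-2 + q)/4 (U(q, Q) = -2 + ((Q + Q)*(-2 + q))/8 = -2 + ((2*Q)*(-2 + q))/8 = -2 + (2*Q*(-2 + q))/8 = -2 + Q*(-2 + q)/4)
x = -44 (x = -2*(20 + 2) = -2*22 = -44)
v(X) = 8 - √2*√X (v(X) = 8 - √(X + X) = 8 - √(2*X) = 8 - √2*√X)
√(v(U(4, -6)) + x) = √((8 - √2*√(-2 - ½*(-6) + (¼)*(-6)*4)) - 44) = √((8 - √2*√(-2 + 3 - 6)) - 44) = √((8 - √2*√(-5)) - 44) = √((8 - √2*I*√5) - 44) = √((8 - I*√10) - 44) = √(-36 - I*√10)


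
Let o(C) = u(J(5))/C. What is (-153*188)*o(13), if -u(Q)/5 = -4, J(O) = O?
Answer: -575280/13 ≈ -44252.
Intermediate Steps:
u(Q) = 20 (u(Q) = -5*(-4) = 20)
o(C) = 20/C
(-153*188)*o(13) = (-153*188)*(20/13) = -575280/13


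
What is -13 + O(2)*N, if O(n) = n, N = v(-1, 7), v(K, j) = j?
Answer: 1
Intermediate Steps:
N = 7
-13 + O(2)*N = -13 + 2*7 = -13 + 14 = 1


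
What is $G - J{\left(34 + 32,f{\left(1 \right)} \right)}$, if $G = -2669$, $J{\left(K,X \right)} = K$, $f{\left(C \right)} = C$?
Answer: $-2735$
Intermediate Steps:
$G - J{\left(34 + 32,f{\left(1 \right)} \right)} = -2669 - \left(34 + 32\right) = -2669 - 66 = -2735$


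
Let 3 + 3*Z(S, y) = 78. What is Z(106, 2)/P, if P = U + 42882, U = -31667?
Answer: 5/2243 ≈ 0.0022292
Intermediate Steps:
Z(S, y) = 25 (Z(S, y) = -1 + (⅓)*78 = -1 + 26 = 25)
P = 11215 (P = -31667 + 42882 = 11215)
Z(106, 2)/P = 25/11215 = 25*(1/11215) = 5/2243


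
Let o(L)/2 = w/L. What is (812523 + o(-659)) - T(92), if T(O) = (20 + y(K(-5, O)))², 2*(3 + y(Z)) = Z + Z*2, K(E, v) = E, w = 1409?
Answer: 2141561457/2636 ≈ 8.1243e+5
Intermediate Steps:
y(Z) = -3 + 3*Z/2 (y(Z) = -3 + (Z + Z*2)/2 = -3 + (Z + 2*Z)/2 = -3 + (3*Z)/2 = -3 + 3*Z/2)
o(L) = 2818/L (o(L) = 2*(1409/L) = 2818/L)
T(O) = 361/4 (T(O) = (20 + (-3 + (3/2)*(-5)))² = (20 + (-3 - 15/2))² = (20 - 21/2)² = (19/2)² = 361/4)
(812523 + o(-659)) - T(92) = (812523 + 2818/(-659)) - 1*361/4 = (812523 + 2818*(-1/659)) - 361/4 = (812523 - 2818/659) - 361/4 = 535449839/659 - 361/4 = 2141561457/2636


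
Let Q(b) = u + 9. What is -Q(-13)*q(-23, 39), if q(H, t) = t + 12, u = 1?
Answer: -510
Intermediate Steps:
Q(b) = 10 (Q(b) = 1 + 9 = 10)
q(H, t) = 12 + t
-Q(-13)*q(-23, 39) = -10*(12 + 39) = -10*51 = -1*510 = -510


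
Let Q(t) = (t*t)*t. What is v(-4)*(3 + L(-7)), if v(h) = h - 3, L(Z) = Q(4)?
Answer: -469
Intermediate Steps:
Q(t) = t**3 (Q(t) = t**2*t = t**3)
L(Z) = 64 (L(Z) = 4**3 = 64)
v(h) = -3 + h
v(-4)*(3 + L(-7)) = (-3 - 4)*(3 + 64) = -7*67 = -469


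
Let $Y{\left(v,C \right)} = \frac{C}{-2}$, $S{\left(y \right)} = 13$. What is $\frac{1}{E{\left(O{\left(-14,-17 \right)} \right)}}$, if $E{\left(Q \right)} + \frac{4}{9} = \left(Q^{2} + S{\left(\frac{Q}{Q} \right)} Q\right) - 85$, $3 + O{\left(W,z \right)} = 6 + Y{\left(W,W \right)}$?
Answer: $\frac{9}{1301} \approx 0.0069178$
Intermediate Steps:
$Y{\left(v,C \right)} = - \frac{C}{2}$ ($Y{\left(v,C \right)} = C \left(- \frac{1}{2}\right) = - \frac{C}{2}$)
$O{\left(W,z \right)} = 3 - \frac{W}{2}$ ($O{\left(W,z \right)} = -3 - \left(-6 + \frac{W}{2}\right) = 3 - \frac{W}{2}$)
$E{\left(Q \right)} = - \frac{769}{9} + Q^{2} + 13 Q$ ($E{\left(Q \right)} = - \frac{4}{9} - \left(85 - Q^{2} - 13 Q\right) = - \frac{4}{9} + \left(-85 + Q^{2} + 13 Q\right) = - \frac{769}{9} + Q^{2} + 13 Q$)
$\frac{1}{E{\left(O{\left(-14,-17 \right)} \right)}} = \frac{1}{- \frac{769}{9} + \left(3 - -7\right)^{2} + 13 \left(3 - -7\right)} = \frac{1}{- \frac{769}{9} + \left(3 + 7\right)^{2} + 13 \left(3 + 7\right)} = \frac{1}{- \frac{769}{9} + 10^{2} + 13 \cdot 10} = \frac{1}{- \frac{769}{9} + 100 + 130} = \frac{1}{\frac{1301}{9}} = \frac{9}{1301}$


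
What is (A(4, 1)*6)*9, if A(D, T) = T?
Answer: 54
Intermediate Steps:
(A(4, 1)*6)*9 = (1*6)*9 = 6*9 = 54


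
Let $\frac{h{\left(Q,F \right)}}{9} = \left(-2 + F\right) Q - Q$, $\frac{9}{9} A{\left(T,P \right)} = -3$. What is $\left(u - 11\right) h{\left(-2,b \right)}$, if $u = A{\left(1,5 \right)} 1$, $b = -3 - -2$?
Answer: $-1008$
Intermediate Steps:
$b = -1$ ($b = -3 + 2 = -1$)
$A{\left(T,P \right)} = -3$
$h{\left(Q,F \right)} = - 9 Q + 9 Q \left(-2 + F\right)$ ($h{\left(Q,F \right)} = 9 \left(\left(-2 + F\right) Q - Q\right) = 9 \left(Q \left(-2 + F\right) - Q\right) = 9 \left(- Q + Q \left(-2 + F\right)\right) = - 9 Q + 9 Q \left(-2 + F\right)$)
$u = -3$ ($u = \left(-3\right) 1 = -3$)
$\left(u - 11\right) h{\left(-2,b \right)} = \left(-3 - 11\right) 9 \left(-2\right) \left(-3 - 1\right) = - 14 \cdot 9 \left(-2\right) \left(-4\right) = \left(-14\right) 72 = -1008$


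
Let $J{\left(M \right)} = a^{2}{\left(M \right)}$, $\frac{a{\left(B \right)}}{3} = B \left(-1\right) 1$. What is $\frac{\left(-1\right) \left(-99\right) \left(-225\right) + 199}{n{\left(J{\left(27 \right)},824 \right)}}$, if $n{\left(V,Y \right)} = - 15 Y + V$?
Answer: $\frac{22076}{5799} \approx 3.8069$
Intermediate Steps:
$a{\left(B \right)} = - 3 B$ ($a{\left(B \right)} = 3 B \left(-1\right) 1 = 3 - B 1 = 3 \left(- B\right) = - 3 B$)
$J{\left(M \right)} = 9 M^{2}$ ($J{\left(M \right)} = \left(- 3 M\right)^{2} = 9 M^{2}$)
$n{\left(V,Y \right)} = V - 15 Y$
$\frac{\left(-1\right) \left(-99\right) \left(-225\right) + 199}{n{\left(J{\left(27 \right)},824 \right)}} = \frac{\left(-1\right) \left(-99\right) \left(-225\right) + 199}{9 \cdot 27^{2} - 12360} = \frac{99 \left(-225\right) + 199}{9 \cdot 729 - 12360} = \frac{-22275 + 199}{6561 - 12360} = - \frac{22076}{-5799} = \left(-22076\right) \left(- \frac{1}{5799}\right) = \frac{22076}{5799}$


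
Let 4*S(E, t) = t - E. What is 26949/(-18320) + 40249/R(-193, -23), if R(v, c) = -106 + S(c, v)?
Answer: -134793383/494640 ≈ -272.51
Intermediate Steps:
S(E, t) = -E/4 + t/4 (S(E, t) = (t - E)/4 = -E/4 + t/4)
R(v, c) = -106 - c/4 + v/4 (R(v, c) = -106 + (-c/4 + v/4) = -106 - c/4 + v/4)
26949/(-18320) + 40249/R(-193, -23) = 26949/(-18320) + 40249/(-106 - ¼*(-23) + (¼)*(-193)) = 26949*(-1/18320) + 40249/(-106 + 23/4 - 193/4) = -26949/18320 + 40249/(-297/2) = -26949/18320 + 40249*(-2/297) = -26949/18320 - 7318/27 = -134793383/494640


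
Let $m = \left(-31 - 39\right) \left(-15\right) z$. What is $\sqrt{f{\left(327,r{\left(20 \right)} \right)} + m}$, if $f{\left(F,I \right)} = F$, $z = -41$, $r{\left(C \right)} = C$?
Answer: $3 i \sqrt{4747} \approx 206.7 i$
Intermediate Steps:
$m = -43050$ ($m = \left(-31 - 39\right) \left(-15\right) \left(-41\right) = \left(-70\right) \left(-15\right) \left(-41\right) = 1050 \left(-41\right) = -43050$)
$\sqrt{f{\left(327,r{\left(20 \right)} \right)} + m} = \sqrt{327 - 43050} = \sqrt{-42723} = 3 i \sqrt{4747}$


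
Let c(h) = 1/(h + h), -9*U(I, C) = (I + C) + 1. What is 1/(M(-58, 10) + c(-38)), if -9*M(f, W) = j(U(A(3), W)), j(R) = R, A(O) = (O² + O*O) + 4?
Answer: 2052/809 ≈ 2.5365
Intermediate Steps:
A(O) = 4 + 2*O² (A(O) = (O² + O²) + 4 = 2*O² + 4 = 4 + 2*O²)
U(I, C) = -⅑ - C/9 - I/9 (U(I, C) = -((I + C) + 1)/9 = -((C + I) + 1)/9 = -(1 + C + I)/9 = -⅑ - C/9 - I/9)
M(f, W) = 23/81 + W/81 (M(f, W) = -(-⅑ - W/9 - (4 + 2*3²)/9)/9 = -(-⅑ - W/9 - (4 + 2*9)/9)/9 = -(-⅑ - W/9 - (4 + 18)/9)/9 = -(-⅑ - W/9 - ⅑*22)/9 = -(-⅑ - W/9 - 22/9)/9 = -(-23/9 - W/9)/9 = 23/81 + W/81)
c(h) = 1/(2*h)
1/(M(-58, 10) + c(-38)) = 1/((23/81 + (1/81)*10) + (½)/(-38)) = 1/((23/81 + 10/81) + (½)*(-1/38)) = 1/(11/27 - 1/76) = 1/(809/2052) = 2052/809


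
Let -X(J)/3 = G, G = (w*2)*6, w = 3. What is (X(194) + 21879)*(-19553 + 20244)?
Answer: 15043761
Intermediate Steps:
G = 36 (G = (3*2)*6 = 6*6 = 36)
X(J) = -108 (X(J) = -3*36 = -108)
(X(194) + 21879)*(-19553 + 20244) = (-108 + 21879)*(-19553 + 20244) = 21771*691 = 15043761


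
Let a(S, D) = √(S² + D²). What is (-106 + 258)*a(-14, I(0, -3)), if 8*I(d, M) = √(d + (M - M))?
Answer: 2128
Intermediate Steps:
I(d, M) = √d/8 (I(d, M) = √(d + (M - M))/8 = √(d + 0)/8 = √d/8)
a(S, D) = √(D² + S²)
(-106 + 258)*a(-14, I(0, -3)) = (-106 + 258)*√((√0/8)² + (-14)²) = 152*√(((⅛)*0)² + 196) = 152*√(0² + 196) = 152*√(0 + 196) = 152*√196 = 152*14 = 2128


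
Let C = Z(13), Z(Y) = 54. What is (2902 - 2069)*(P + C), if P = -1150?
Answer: -912968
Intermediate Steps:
C = 54
(2902 - 2069)*(P + C) = (2902 - 2069)*(-1150 + 54) = 833*(-1096) = -912968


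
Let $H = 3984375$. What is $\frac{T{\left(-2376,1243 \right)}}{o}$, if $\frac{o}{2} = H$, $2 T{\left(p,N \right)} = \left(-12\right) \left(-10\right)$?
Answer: $\frac{2}{265625} \approx 7.5294 \cdot 10^{-6}$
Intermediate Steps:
$T{\left(p,N \right)} = 60$ ($T{\left(p,N \right)} = \frac{\left(-12\right) \left(-10\right)}{2} = \frac{1}{2} \cdot 120 = 60$)
$o = 7968750$ ($o = 2 \cdot 3984375 = 7968750$)
$\frac{T{\left(-2376,1243 \right)}}{o} = \frac{60}{7968750} = 60 \cdot \frac{1}{7968750} = \frac{2}{265625}$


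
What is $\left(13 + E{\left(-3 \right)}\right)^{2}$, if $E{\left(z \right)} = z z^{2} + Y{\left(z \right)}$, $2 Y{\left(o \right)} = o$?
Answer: $\frac{961}{4} \approx 240.25$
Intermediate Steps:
$Y{\left(o \right)} = \frac{o}{2}$
$E{\left(z \right)} = z^{3} + \frac{z}{2}$ ($E{\left(z \right)} = z z^{2} + \frac{z}{2} = z^{3} + \frac{z}{2}$)
$\left(13 + E{\left(-3 \right)}\right)^{2} = \left(13 + \left(\left(-3\right)^{3} + \frac{1}{2} \left(-3\right)\right)\right)^{2} = \left(13 - \frac{57}{2}\right)^{2} = \left(- \frac{31}{2}\right)^{2} = \frac{961}{4}$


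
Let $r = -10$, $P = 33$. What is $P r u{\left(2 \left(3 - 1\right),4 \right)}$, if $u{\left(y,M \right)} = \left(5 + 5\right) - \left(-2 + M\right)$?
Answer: $-2640$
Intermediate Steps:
$u{\left(y,M \right)} = 12 - M$ ($u{\left(y,M \right)} = 10 - \left(-2 + M\right) = 12 - M$)
$P r u{\left(2 \left(3 - 1\right),4 \right)} = 33 \left(-10\right) \left(12 - 4\right) = - 330 \left(12 - 4\right) = \left(-330\right) 8 = -2640$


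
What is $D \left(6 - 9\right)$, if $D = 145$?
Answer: $-435$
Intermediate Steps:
$D \left(6 - 9\right) = 145 \left(6 - 9\right) = 145 \left(-3\right) = -435$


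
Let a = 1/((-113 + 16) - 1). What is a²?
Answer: 1/9604 ≈ 0.00010412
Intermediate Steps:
a = -1/98 (a = 1/(-97 - 1) = 1/(-98) = -1/98 ≈ -0.010204)
a² = (-1/98)² = 1/9604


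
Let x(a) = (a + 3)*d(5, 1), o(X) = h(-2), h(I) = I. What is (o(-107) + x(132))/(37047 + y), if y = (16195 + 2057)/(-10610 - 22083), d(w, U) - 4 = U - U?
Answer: 65386/4502451 ≈ 0.014522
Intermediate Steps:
d(w, U) = 4 (d(w, U) = 4 + (U - U) = 4 + 0 = 4)
o(X) = -2
y = -18252/32693 (y = 18252/(-32693) = 18252*(-1/32693) = -18252/32693 ≈ -0.55828)
x(a) = 12 + 4*a (x(a) = (a + 3)*4 = (3 + a)*4 = 12 + 4*a)
(o(-107) + x(132))/(37047 + y) = (-2 + (12 + 4*132))/(37047 - 18252/32693) = (-2 + (12 + 528))/(1211159319/32693) = (-2 + 540)*(32693/1211159319) = 538*(32693/1211159319) = 65386/4502451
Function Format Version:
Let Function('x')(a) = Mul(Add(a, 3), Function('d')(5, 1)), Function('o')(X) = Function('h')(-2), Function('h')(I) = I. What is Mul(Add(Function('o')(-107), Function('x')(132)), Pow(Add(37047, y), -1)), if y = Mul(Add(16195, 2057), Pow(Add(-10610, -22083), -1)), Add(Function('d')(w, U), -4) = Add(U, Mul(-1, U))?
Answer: Rational(65386, 4502451) ≈ 0.014522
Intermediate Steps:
Function('d')(w, U) = 4 (Function('d')(w, U) = Add(4, Add(U, Mul(-1, U))) = Add(4, 0) = 4)
Function('o')(X) = -2
y = Rational(-18252, 32693) (y = Mul(18252, Pow(-32693, -1)) = Mul(18252, Rational(-1, 32693)) = Rational(-18252, 32693) ≈ -0.55828)
Function('x')(a) = Add(12, Mul(4, a)) (Function('x')(a) = Mul(Add(a, 3), 4) = Mul(Add(3, a), 4) = Add(12, Mul(4, a)))
Mul(Add(Function('o')(-107), Function('x')(132)), Pow(Add(37047, y), -1)) = Mul(Add(-2, Add(12, Mul(4, 132))), Pow(Add(37047, Rational(-18252, 32693)), -1)) = Mul(Add(-2, Add(12, 528)), Pow(Rational(1211159319, 32693), -1)) = Mul(Add(-2, 540), Rational(32693, 1211159319)) = Mul(538, Rational(32693, 1211159319)) = Rational(65386, 4502451)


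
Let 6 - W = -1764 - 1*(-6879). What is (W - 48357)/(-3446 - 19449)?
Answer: 2814/1205 ≈ 2.3353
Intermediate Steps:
W = -5109 (W = 6 - (-1764 - 1*(-6879)) = 6 - (-1764 + 6879) = 6 - 1*5115 = 6 - 5115 = -5109)
(W - 48357)/(-3446 - 19449) = (-5109 - 48357)/(-3446 - 19449) = -53466/(-22895) = -53466*(-1/22895) = 2814/1205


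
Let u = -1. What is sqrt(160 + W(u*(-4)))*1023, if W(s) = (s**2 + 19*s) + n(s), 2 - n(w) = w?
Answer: 5115*sqrt(10) ≈ 16175.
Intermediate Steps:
n(w) = 2 - w
W(s) = 2 + s**2 + 18*s (W(s) = (s**2 + 19*s) + (2 - s) = 2 + s**2 + 18*s)
sqrt(160 + W(u*(-4)))*1023 = sqrt(160 + (2 + (-1*(-4))**2 + 18*(-1*(-4))))*1023 = sqrt(160 + (2 + 4**2 + 18*4))*1023 = sqrt(160 + (2 + 16 + 72))*1023 = sqrt(160 + 90)*1023 = sqrt(250)*1023 = (5*sqrt(10))*1023 = 5115*sqrt(10)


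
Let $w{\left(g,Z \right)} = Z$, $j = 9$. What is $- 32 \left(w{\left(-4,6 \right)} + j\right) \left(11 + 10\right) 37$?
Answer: $-372960$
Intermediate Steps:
$- 32 \left(w{\left(-4,6 \right)} + j\right) \left(11 + 10\right) 37 = - 32 \left(6 + 9\right) \left(11 + 10\right) 37 = - 32 \cdot 15 \cdot 21 \cdot 37 = \left(-32\right) 315 \cdot 37 = \left(-10080\right) 37 = -372960$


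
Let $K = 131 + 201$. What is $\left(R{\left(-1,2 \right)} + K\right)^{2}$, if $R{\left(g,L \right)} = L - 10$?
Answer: $104976$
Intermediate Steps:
$K = 332$
$R{\left(g,L \right)} = -10 + L$ ($R{\left(g,L \right)} = L - 10 = -10 + L$)
$\left(R{\left(-1,2 \right)} + K\right)^{2} = \left(\left(-10 + 2\right) + 332\right)^{2} = \left(-8 + 332\right)^{2} = 324^{2} = 104976$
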